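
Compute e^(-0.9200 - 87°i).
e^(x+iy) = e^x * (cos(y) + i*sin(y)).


e^-0.9200 = 0.3985
cos(-87°) = 0.05234
sin(-87°) = -0.99863
Real = 0.3985*0.05234 = 0.0209
Imag = 0.3985*(-0.99863) = -0.3980

0.0209 - 0.3980i


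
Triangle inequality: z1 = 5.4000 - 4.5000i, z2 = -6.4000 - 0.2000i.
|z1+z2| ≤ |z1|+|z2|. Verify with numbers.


|z1| = sqrt(5.4^2 + (-4.5)^2) = sqrt(49.41) = 7.0292
|z2| = sqrt((-6.4)^2 + (-0.2)^2) = sqrt(41) = 6.4031
z1+z2 = -1.0000 - 4.7000i
|z1+z2| = sqrt(23.09) = 4.8052
|z1|+|z2| = 7.0292 + 6.4031 = 13.4323

|z1+z2| = 4.8052 ≤ |z1|+|z2| = 13.4323 (verified)


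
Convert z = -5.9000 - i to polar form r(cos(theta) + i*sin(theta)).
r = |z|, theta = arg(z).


r = sqrt(34.81+1) = sqrt(35.81) = 5.9841
theta = atan2(-1, -5.9) = -170.3803 degrees

r = 5.9841, theta = -170.3803 degrees


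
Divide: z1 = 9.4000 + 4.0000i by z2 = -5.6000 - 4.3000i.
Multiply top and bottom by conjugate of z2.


Conjugate of z2 = -5.6000 + 4.3000i
Numerator: (9.4000 + 4.0000i)(-5.6000 + 4.3000i) = -69.8400 + 18.0200i
Denominator: (-5.6)^2 + (-4.3)^2 = 49.85
Result = (-69.8400 + 18.0200i)/49.85

-1.4010 + 0.3615i


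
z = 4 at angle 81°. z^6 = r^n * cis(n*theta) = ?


r^6 = 4^6 = 4096
n*theta = 6*81° = 486° = 126° (mod 360)
a = 4096*cos(126°) = -2407.5684
b = 4096*sin(126°) = 3313.7336

4096 cis(126°) = -2407.5684 + 3313.7336i


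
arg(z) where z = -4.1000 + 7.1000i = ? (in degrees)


Re = -4.1, Im = 7.1
arg = atan2(7.1, -4.1) = 120.0049 degrees

arg(z) = 120.0049 degrees


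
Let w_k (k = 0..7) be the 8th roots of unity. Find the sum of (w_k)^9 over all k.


The roots are w_k = w^k with w = e^(2*pi*i/8), and (w^k)^9 = (w^9)^k.
So S = 1 + u + u^2 + ... + u^(7) with u = w^9.
9 = 1*8 + 1, so 9 is not a multiple of 8: u = (w^8)^1 * w^1 = w^1 ≠ 1 (w is a primitive 8th root), while u^8 = (w^8)^9 = 1.
Geometric series: S = (1 - u^8)/(1 - u) = (1 - 1)/(1 - u) = 0

S = 0


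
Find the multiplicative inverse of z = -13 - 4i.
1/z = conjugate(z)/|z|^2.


|z|^2 = 169+16 = 185
1/z = (-13 + 4i)/185

1/z = -0.0703 + 0.0216i


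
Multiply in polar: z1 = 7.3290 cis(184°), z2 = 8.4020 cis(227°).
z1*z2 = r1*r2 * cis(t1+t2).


r = 7.3290 * 8.4020 = 61.5783
theta = 184° + 227° = 411° = 51° (mod 360)

61.5783 cis(51°)


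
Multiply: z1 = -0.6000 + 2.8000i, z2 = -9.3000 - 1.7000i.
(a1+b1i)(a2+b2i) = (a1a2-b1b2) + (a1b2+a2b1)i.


Real = -0.6*(-9.3) - 2.8*(-1.7) = 5.58 - (-4.76) = 10.34
Imag = -0.6*(-1.7) - (9.3)*2.8 = 1.02 - (26.04) = -25.02

10.3400 - 25.0200i


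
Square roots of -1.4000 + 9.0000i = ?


|z| = sqrt(1.96+81) = 9.1082
sqrt((|z|+a)/2) = sqrt((9.1082+(-1.4))/2) = sqrt(3.8541) = 1.9632
sqrt((|z|-a)/2) = sqrt((9.1082-(-1.4))/2) = sqrt(5.2541) = 2.2922

±(1.9632 + 2.2922i) i.e. 1.9632 + 2.2922i and -1.9632 - 2.2922i


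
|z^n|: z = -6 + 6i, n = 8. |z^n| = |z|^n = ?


|z| = sqrt(36+36) = sqrt(72) = 8.4853
|z^8| = |z|^8 = (sqrt(72))^8 = 72^4 = 26873856

|z^8| = 26873856


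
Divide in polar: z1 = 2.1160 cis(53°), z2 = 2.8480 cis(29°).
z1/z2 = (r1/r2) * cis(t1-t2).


r = 2.1160 / 2.8480 = 0.7430
theta = 53° - 29° = 24° = 24° (mod 360)

0.7430 cis(24°)


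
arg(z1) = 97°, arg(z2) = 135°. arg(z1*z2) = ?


arg(z1*z2) = 97° + 135° = 232°
Normalized to (-180°, 180°]: -128°

-128°


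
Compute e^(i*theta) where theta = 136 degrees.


cos(136°) = -0.7193
sin(136°) = 0.6947

e^(i*136°) = -0.7193 + 0.6947i


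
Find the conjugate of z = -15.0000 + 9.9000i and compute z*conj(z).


z_bar = -15.0000 - 9.9000i
z*z_bar = (-15)^2 + 9.9^2 = 225 + 98.01 = 323.01

z_bar = -15.0000 - 9.9000i, z*z_bar = 323.01


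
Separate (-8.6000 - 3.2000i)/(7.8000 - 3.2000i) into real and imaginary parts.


Multiply by conjugate: (-8.6000 - 3.2000i)(7.8000 + 3.2000i) / (7.8^2 + (-3.2)^2)
Numerator real = -8.6*7.8 - (3.2)*(-3.2) = -56.84
Numerator imag = -3.2*7.8 - (-8.6)*(-3.2) = -52.48
Denominator = 71.08
Re(z) = -56.84/71.08 = -0.7997
Im(z) = -52.48/71.08 = -0.7383

Re(z) = -0.7997, Im(z) = -0.7383


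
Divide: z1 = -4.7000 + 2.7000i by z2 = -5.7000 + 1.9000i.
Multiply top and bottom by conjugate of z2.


Conjugate of z2 = -5.7000 - 1.9000i
Numerator: (-4.7000 + 2.7000i)(-5.7000 - 1.9000i) = 31.9200 - 6.4600i
Denominator: (-5.7)^2 + 1.9^2 = 36.1
Result = (31.9200 - 6.4600i)/36.1

0.8842 - 0.1789i


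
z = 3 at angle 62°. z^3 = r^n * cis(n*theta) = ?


r^3 = 3^3 = 27
n*theta = 3*62° = 186° = 186° (mod 360)
a = 27*cos(186°) = -26.8521
b = 27*sin(186°) = -2.8223

27 cis(186°) = -26.8521 - 2.8223i


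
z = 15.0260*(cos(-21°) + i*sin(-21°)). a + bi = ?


a = 15.0260*cos(-21°) = 15.0260*0.93358 = 14.0280
b = 15.0260*sin(-21°) = 15.0260*(-0.358368) = -5.3848

14.0280 - 5.3848i


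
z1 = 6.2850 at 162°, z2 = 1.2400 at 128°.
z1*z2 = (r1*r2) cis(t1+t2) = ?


r = 6.2850 * 1.2400 = 7.7934
theta = 162° + 128° = 290° = 290° (mod 360)

7.7934 cis(290°)


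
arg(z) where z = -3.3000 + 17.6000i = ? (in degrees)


Re = -3.3, Im = 17.6
arg = atan2(17.6, -3.3) = 100.6197 degrees

arg(z) = 100.6197 degrees


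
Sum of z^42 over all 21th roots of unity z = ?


The roots are w_k = w^k with w = e^(2*pi*i/21), and (w^k)^42 = (w^42)^k.
So S = 1 + u + u^2 + ... + u^(20) with u = w^42.
42 = 2*21 + 0, so 42 is a multiple of 21 and u = (w^21)^2 = 1.
Every one of the 21 terms equals 1: S = 21

S = 21


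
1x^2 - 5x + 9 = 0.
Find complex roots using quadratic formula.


disc = (-5)^2 - 4*1*9 = 25 - 36 = -11
sqrt(|disc|) = sqrt(11) = 3.3166
Real part = 5/(2*1) = 2.5000
Imag part = 3.3166/(2*1) = 1.6583

2.5000 ± 1.6583i


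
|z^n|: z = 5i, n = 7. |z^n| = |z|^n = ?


|z| = sqrt(0+25) = sqrt(25) = 5
|z^7| = |z|^7 = 5^7 = 78125

|z^7| = 78125


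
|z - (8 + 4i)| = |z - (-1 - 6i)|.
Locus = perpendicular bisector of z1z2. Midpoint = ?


Equal distances means the locus is the perpendicular bisector of z1 and z2.
Midpoint = ((8+(-1))/2, (4+(-6))/2) = (3.5000, -1.0000)

Perpendicular bisector through (3.5000, -1.0000)


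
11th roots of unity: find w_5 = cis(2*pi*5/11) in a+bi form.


Angle = 360*5/11 = 163.6364°
a = cos(163.6364°) = -0.9595
b = sin(163.6364°) = 0.2817

-0.9595 + 0.2817i


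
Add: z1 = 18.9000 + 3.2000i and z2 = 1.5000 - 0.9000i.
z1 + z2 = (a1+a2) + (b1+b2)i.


Real: 18.9 + 1.5 = 20.4
Imag: 3.2 - 0.9 = 2.3

20.4000 + 2.3000i


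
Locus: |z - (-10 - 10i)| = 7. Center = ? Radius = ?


|z - z0| = r is a circle with center z0 and radius r.
Center = (-10, -10), radius = 7

Circle with center (-10, -10) and radius 7


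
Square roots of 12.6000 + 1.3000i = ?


|z| = sqrt(158.76+1.69) = 12.6669
sqrt((|z|+a)/2) = sqrt((12.6669+12.6)/2) = sqrt(12.6334) = 3.5544
sqrt((|z|-a)/2) = sqrt((12.6669-12.6)/2) = sqrt(0.0334) = 0.1829

±(3.5544 + 0.1829i) i.e. 3.5544 + 0.1829i and -3.5544 - 0.1829i


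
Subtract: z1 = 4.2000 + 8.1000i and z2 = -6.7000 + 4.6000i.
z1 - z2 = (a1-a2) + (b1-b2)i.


Real: 4.2 + 6.7 = 10.9
Imag: 8.1 - 4.6 = 3.5

10.9000 + 3.5000i


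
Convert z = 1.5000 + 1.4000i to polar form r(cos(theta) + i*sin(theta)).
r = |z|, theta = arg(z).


r = sqrt(2.25+1.96) = sqrt(4.21) = 2.0518
theta = atan2(1.4, 1.5) = 43.0251 degrees

r = 2.0518, theta = 43.0251 degrees


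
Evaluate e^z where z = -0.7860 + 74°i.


e^-0.7860 = 0.4557
cos(74°) = 0.2756
sin(74°) = 0.96126
Real = 0.4557*0.2756 = 0.1256
Imag = 0.4557*0.96126 = 0.4380

0.1256 + 0.4380i


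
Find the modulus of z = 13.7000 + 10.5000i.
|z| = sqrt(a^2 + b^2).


|z| = sqrt(13.7^2 + 10.5^2) = sqrt(187.69 + 110.25) = sqrt(297.94) = 17.2609

|z| = 17.2609


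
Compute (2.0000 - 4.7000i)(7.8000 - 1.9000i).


Real = 2*7.8 - (-4.7)*(-1.9) = 15.6 - 8.93 = 6.67
Imag = 2*(-1.9) + 7.8*(-4.7) = -3.8 - (36.66) = -40.46

6.6700 - 40.4600i


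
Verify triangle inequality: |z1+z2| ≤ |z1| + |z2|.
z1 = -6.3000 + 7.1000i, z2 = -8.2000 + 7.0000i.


|z1| = sqrt((-6.3)^2 + 7.1^2) = sqrt(90.1) = 9.4921
|z2| = sqrt((-8.2)^2 + 7^2) = sqrt(116.24) = 10.7815
z1+z2 = -14.5000 + 14.1000i
|z1+z2| = sqrt(409.06) = 20.2252
|z1|+|z2| = 9.4921 + 10.7815 = 20.2736

|z1+z2| = 20.2252 ≤ |z1|+|z2| = 20.2736 (verified)


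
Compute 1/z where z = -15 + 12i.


|z|^2 = 225+144 = 369
1/z = (-15 - 12i)/369

1/z = -0.0407 - 0.0325i


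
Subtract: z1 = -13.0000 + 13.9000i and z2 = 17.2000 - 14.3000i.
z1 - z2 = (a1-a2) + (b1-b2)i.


Real: -13 - 17.2 = -30.2
Imag: 13.9 + 14.3 = 28.2

-30.2000 + 28.2000i


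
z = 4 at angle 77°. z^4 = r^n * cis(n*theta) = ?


r^4 = 4^4 = 256
n*theta = 4*77° = 308° = 308° (mod 360)
a = 256*cos(308°) = 157.6093
b = 256*sin(308°) = -201.7308

256 cis(308°) = 157.6093 - 201.7308i


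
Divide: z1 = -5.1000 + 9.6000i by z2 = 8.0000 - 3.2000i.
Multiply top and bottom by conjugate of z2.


Conjugate of z2 = 8.0000 + 3.2000i
Numerator: (-5.1000 + 9.6000i)(8.0000 + 3.2000i) = -71.5200 + 60.4800i
Denominator: 8^2 + (-3.2)^2 = 74.24
Result = (-71.5200 + 60.4800i)/74.24

-0.9634 + 0.8147i


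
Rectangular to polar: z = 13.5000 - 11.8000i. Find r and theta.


r = sqrt(182.25+139.24) = sqrt(321.49) = 17.9301
theta = atan2(-11.8, 13.5) = -41.1559 degrees

r = 17.9301, theta = -41.1559 degrees


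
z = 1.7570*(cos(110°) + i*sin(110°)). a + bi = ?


a = 1.7570*cos(110°) = 1.7570*(-0.342) = -0.6009
b = 1.7570*sin(110°) = 1.7570*0.93969 = 1.6510

-0.6009 + 1.6510i


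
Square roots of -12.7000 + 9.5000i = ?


|z| = sqrt(161.29+90.25) = 15.8600
sqrt((|z|+a)/2) = sqrt((15.8600+(-12.7))/2) = sqrt(1.5800) = 1.2570
sqrt((|z|-a)/2) = sqrt((15.8600-(-12.7))/2) = sqrt(14.2800) = 3.7789

±(1.2570 + 3.7789i) i.e. 1.2570 + 3.7789i and -1.2570 - 3.7789i


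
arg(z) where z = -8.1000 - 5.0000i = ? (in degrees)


Re = -8.1, Im = -5
arg = atan2(-5, -8.1) = -148.3136 degrees

arg(z) = -148.3136 degrees


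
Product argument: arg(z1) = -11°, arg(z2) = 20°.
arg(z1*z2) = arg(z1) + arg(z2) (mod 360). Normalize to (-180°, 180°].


arg(z1*z2) = -11° + 20° = 9°
Normalized to (-180°, 180°]: 9°

9°


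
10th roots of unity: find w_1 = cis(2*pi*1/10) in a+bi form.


Angle = 360*1/10 = 36°
a = cos(36°) = 0.8090
b = sin(36°) = 0.5878

0.8090 + 0.5878i


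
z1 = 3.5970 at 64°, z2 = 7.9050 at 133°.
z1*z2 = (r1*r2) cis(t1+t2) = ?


r = 3.5970 * 7.9050 = 28.4343
theta = 64° + 133° = 197° = 197° (mod 360)

28.4343 cis(197°)


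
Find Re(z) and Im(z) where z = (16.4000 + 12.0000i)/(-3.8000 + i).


Multiply by conjugate: (16.4000 + 12.0000i)(-3.8000 - i) / ((-3.8)^2 + 1^2)
Numerator real = 16.4*(-3.8) + 12*1 = -50.32
Numerator imag = 12*(-3.8) - 16.4*1 = -62
Denominator = 15.44
Re(z) = -50.32/15.44 = -3.2591
Im(z) = -62/15.44 = -4.0155

Re(z) = -3.2591, Im(z) = -4.0155


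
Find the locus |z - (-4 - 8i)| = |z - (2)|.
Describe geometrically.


Equal distances means the locus is the perpendicular bisector of z1 and z2.
Midpoint = ((-4+2)/2, (-8+0)/2) = (-1.0000, -4.0000)

Perpendicular bisector through (-1.0000, -4.0000)


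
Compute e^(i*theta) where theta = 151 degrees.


cos(151°) = -0.8746
sin(151°) = 0.4848

e^(i*151°) = -0.8746 + 0.4848i


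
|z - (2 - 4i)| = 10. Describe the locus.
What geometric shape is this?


|z - z0| = r is a circle with center z0 and radius r.
Center = (2, -4), radius = 10

Circle with center (2, -4) and radius 10


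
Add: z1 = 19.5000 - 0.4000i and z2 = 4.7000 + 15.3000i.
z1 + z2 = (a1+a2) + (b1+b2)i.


Real: 19.5 + 4.7 = 24.2
Imag: -0.4 + 15.3 = 14.9

24.2000 + 14.9000i


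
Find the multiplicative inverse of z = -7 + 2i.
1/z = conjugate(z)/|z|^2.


|z|^2 = 49+4 = 53
1/z = (-7 - 2i)/53

1/z = -0.1321 - 0.0377i


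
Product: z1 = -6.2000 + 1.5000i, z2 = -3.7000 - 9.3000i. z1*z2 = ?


Real = -6.2*(-3.7) - 1.5*(-9.3) = 22.94 - (-13.95) = 36.89
Imag = -6.2*(-9.3) - (3.7)*1.5 = 57.66 - (5.55) = 52.11

36.8900 + 52.1100i


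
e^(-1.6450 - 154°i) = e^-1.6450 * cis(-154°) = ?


e^-1.6450 = 0.1930
cos(-154°) = -0.8988
sin(-154°) = -0.4384
Real = 0.1930*(-0.8988) = -0.1735
Imag = 0.1930*(-0.4384) = -0.0846

-0.1735 - 0.0846i


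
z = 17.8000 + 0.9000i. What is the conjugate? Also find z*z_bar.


z_bar = 17.8000 - 0.9000i
z*z_bar = 17.8^2 + 0.9^2 = 316.84 + 0.81 = 317.65

z_bar = 17.8000 - 0.9000i, z*z_bar = 317.65


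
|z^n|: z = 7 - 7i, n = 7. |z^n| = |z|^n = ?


|z| = sqrt(49+49) = sqrt(98) = 9.8995
|z^7| = |z|^7 = (sqrt(98))^7 = 98^3 * sqrt(98) = 941192*sqrt(98)

|z^7| = 941192*sqrt(98) ≈ 9317325.4384


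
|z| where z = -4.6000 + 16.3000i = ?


|z| = sqrt((-4.6)^2 + 16.3^2) = sqrt(21.16 + 265.69) = sqrt(286.85) = 16.9366

|z| = 16.9366


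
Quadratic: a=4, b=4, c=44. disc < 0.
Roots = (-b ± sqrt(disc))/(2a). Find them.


disc = 4^2 - 4*4*44 = 16 - 704 = -688
sqrt(|disc|) = sqrt(688) = 26.2298
Real part = -4/(2*4) = -0.5000
Imag part = 26.2298/(2*4) = 3.2787

-0.5000 ± 3.2787i


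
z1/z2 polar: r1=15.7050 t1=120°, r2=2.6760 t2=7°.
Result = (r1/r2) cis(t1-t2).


r = 15.7050 / 2.6760 = 5.8688
theta = 120° - 7° = 113° = 113° (mod 360)

5.8688 cis(113°)


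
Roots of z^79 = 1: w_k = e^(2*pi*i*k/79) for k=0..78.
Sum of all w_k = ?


The sum of all 79th roots of unity is 0.
Geometric series: (1 - w^79)/(1 - w) = (1-1)/(1-w) = 0 since w^79 = 1, w ≠ 1.
Alternatively: coefficient of z^78 in z^79 - 1 is 0.

0


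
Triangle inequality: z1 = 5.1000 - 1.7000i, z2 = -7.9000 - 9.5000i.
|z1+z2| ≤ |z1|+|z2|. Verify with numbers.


|z1| = sqrt(5.1^2 + (-1.7)^2) = sqrt(28.9) = 5.3759
|z2| = sqrt((-7.9)^2 + (-9.5)^2) = sqrt(152.66) = 12.3556
z1+z2 = -2.8000 - 11.2000i
|z1+z2| = sqrt(133.28) = 11.5447
|z1|+|z2| = 5.3759 + 12.3556 = 17.7315

|z1+z2| = 11.5447 ≤ |z1|+|z2| = 17.7315 (verified)


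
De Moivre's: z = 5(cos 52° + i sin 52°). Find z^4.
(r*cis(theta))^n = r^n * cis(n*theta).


r^4 = 5^4 = 625
n*theta = 4*52° = 208° = 208° (mod 360)
a = 625*cos(208°) = -551.8422
b = 625*sin(208°) = -293.4197

625 cis(208°) = -551.8422 - 293.4197i


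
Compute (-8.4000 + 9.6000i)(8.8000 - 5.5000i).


Real = -8.4*8.8 - 9.6*(-5.5) = -73.92 - (-52.8) = -21.12
Imag = -8.4*(-5.5) + 8.8*9.6 = 46.2 + 84.48 = 130.68

-21.1200 + 130.6800i


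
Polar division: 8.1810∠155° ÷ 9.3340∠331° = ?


r = 8.1810 / 9.3340 = 0.8765
theta = 155° - 331° = -176° = 184° (mod 360)

0.8765 cis(184°)


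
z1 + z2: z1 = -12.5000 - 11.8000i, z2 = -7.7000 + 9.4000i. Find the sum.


Real: -12.5 - 7.7 = -20.2
Imag: -11.8 + 9.4 = -2.4

-20.2000 - 2.4000i


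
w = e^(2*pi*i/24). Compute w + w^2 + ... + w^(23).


With w = e^(2*pi*i/24), all 24 of the 24th roots of unity w^0 = 1, w, ..., w^(23) sum to 0: 1 + w + ... + w^(23) = (1 - w^24)/(1 - w) = 0 since w^24 = 1, w ≠ 1.
Removing the root 1: w + w^2 + ... + w^(23) = 0 - 1 = -1

Sum = -1


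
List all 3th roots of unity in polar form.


The 3th roots of unity are cis(360k/3°) for k=0..2
Angle step = 360/3 = 120°
Primitive root: cis(120°)
Primitive root = -0.5000 + 0.8660i

3 roots at angles: 0°, 120°, 240°


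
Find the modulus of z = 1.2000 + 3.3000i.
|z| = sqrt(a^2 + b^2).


|z| = sqrt(1.2^2 + 3.3^2) = sqrt(1.44 + 10.89) = sqrt(12.33) = 3.5114

|z| = 3.5114


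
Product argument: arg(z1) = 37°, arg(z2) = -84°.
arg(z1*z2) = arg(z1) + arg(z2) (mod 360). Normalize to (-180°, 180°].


arg(z1*z2) = 37° - 84° = -47°
Normalized to (-180°, 180°]: -47°

-47°


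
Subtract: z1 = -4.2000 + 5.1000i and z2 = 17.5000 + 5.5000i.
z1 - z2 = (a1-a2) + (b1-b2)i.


Real: -4.2 - 17.5 = -21.7
Imag: 5.1 - 5.5 = -0.4

-21.7000 - 0.4000i


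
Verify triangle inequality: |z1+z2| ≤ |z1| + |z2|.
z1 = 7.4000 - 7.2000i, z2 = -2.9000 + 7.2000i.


|z1| = sqrt(7.4^2 + (-7.2)^2) = sqrt(106.6) = 10.3247
|z2| = sqrt((-2.9)^2 + 7.2^2) = sqrt(60.25) = 7.7621
z1+z2 = 4.5000
|z1+z2| = sqrt(20.25) = 4.5000
|z1|+|z2| = 10.3247 + 7.7621 = 18.0868

|z1+z2| = 4.5000 ≤ |z1|+|z2| = 18.0868 (verified)


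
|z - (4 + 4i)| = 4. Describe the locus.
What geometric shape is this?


|z - z0| = r is a circle with center z0 and radius r.
Center = (4, 4), radius = 4

Circle with center (4, 4) and radius 4


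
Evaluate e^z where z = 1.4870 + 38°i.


e^1.4870 = 4.4238
cos(38°) = 0.788
sin(38°) = 0.61566
Real = 4.4238*0.788 = 3.4860
Imag = 4.4238*0.61566 = 2.7236

3.4860 + 2.7236i


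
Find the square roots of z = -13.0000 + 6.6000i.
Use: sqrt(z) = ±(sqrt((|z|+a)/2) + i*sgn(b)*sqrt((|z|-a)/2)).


|z| = sqrt(169+43.56) = 14.5794
sqrt((|z|+a)/2) = sqrt((14.5794+(-13))/2) = sqrt(0.7897) = 0.8887
sqrt((|z|-a)/2) = sqrt((14.5794-(-13))/2) = sqrt(13.7897) = 3.7135

±(0.8887 + 3.7135i) i.e. 0.8887 + 3.7135i and -0.8887 - 3.7135i


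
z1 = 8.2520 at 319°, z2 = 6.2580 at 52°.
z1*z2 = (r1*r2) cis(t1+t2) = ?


r = 8.2520 * 6.2580 = 51.6410
theta = 319° + 52° = 371° = 11° (mod 360)

51.6410 cis(11°)


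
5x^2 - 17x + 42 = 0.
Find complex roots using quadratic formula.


disc = (-17)^2 - 4*5*42 = 289 - 840 = -551
sqrt(|disc|) = sqrt(551) = 23.4734
Real part = 17/(2*5) = 1.7000
Imag part = 23.4734/(2*5) = 2.3473

1.7000 ± 2.3473i


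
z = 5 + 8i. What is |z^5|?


|z| = sqrt(25+64) = sqrt(89) = 9.4340
|z^5| = |z|^5 = (sqrt(89))^5 = 89^2 * sqrt(89) = 7921*sqrt(89)

|z^5| = 7921*sqrt(89) ≈ 74726.5645


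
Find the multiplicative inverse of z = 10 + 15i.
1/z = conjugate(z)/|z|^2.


|z|^2 = 100+225 = 325
1/z = (10 - 15i)/325

1/z = 0.0308 - 0.0462i


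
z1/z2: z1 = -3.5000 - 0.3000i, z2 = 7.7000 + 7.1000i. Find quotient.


Conjugate of z2 = 7.7000 - 7.1000i
Numerator: (-3.5000 - 0.3000i)(7.7000 - 7.1000i) = -29.0800 + 22.5400i
Denominator: 7.7^2 + 7.1^2 = 109.7
Result = (-29.0800 + 22.5400i)/109.7

-0.2651 + 0.2055i


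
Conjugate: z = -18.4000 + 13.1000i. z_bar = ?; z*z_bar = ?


z_bar = -18.4000 - 13.1000i
z*z_bar = (-18.4)^2 + 13.1^2 = 338.56 + 171.61 = 510.17

z_bar = -18.4000 - 13.1000i, z*z_bar = 510.17


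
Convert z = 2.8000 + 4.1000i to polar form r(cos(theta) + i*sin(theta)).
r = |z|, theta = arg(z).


r = sqrt(7.84+16.81) = sqrt(24.65) = 4.9649
theta = atan2(4.1, 2.8) = 55.6698 degrees

r = 4.9649, theta = 55.6698 degrees


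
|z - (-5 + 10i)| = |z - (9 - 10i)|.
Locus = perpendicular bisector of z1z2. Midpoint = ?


Equal distances means the locus is the perpendicular bisector of z1 and z2.
Midpoint = ((-5+9)/2, (10+(-10))/2) = (2.0000, 0)

Perpendicular bisector through (2.0000, 0)


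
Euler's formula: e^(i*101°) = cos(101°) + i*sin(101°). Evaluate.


cos(101°) = -0.1908
sin(101°) = 0.9816

e^(i*101°) = -0.1908 + 0.9816i


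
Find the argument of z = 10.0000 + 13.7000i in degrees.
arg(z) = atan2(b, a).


Re = 10, Im = 13.7
arg = atan2(13.7, 10) = 53.8733 degrees

arg(z) = 53.8733 degrees


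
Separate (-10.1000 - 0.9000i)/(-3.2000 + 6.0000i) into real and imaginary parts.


Multiply by conjugate: (-10.1000 - 0.9000i)(-3.2000 - 6.0000i) / ((-3.2)^2 + 6^2)
Numerator real = -10.1*(-3.2) - (0.9)*6 = 26.92
Numerator imag = -0.9*(-3.2) - (-10.1)*6 = 63.48
Denominator = 46.24
Re(z) = 26.92/46.24 = 0.5822
Im(z) = 63.48/46.24 = 1.3728

Re(z) = 0.5822, Im(z) = 1.3728


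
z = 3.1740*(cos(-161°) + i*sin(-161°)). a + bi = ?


a = 3.1740*cos(-161°) = 3.1740*(-0.94552) = -3.0011
b = 3.1740*sin(-161°) = 3.1740*(-0.32557) = -1.0334

-3.0011 - 1.0334i


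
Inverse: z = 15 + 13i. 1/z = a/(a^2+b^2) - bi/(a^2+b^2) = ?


|z|^2 = 225+169 = 394
1/z = (15 - 13i)/394

1/z = 0.0381 - 0.0330i


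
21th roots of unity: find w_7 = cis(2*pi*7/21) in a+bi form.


Angle = 360*7/21 = 120°
a = cos(120°) = -0.5000
b = sin(120°) = 0.8660

-0.5000 + 0.8660i


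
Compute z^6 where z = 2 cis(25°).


r^6 = 2^6 = 64
n*theta = 6*25° = 150° = 150° (mod 360)
a = 64*cos(150°) = -55.4256
b = 64*sin(150°) = 32.0000

64 cis(150°) = -55.4256 + 32.0000i


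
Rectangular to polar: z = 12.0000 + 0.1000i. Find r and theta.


r = sqrt(144+0.01) = sqrt(144.01) = 12.0004
theta = atan2(0.1, 12) = 0.4775 degrees

r = 12.0004, theta = 0.4775 degrees


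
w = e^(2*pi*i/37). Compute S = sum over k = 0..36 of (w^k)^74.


The roots are w_k = w^k with w = e^(2*pi*i/37), and (w^k)^74 = (w^74)^k.
So S = 1 + u + u^2 + ... + u^(36) with u = w^74.
74 = 2*37 + 0, so 74 is a multiple of 37 and u = (w^37)^2 = 1.
Every one of the 37 terms equals 1: S = 37

S = 37


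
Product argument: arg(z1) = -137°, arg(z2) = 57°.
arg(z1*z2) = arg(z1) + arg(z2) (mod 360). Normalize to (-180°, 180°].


arg(z1*z2) = -137° + 57° = -80°
Normalized to (-180°, 180°]: -80°

-80°


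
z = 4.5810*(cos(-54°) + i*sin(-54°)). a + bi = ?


a = 4.5810*cos(-54°) = 4.5810*0.587785 = 2.6926
b = 4.5810*sin(-54°) = 4.5810*(-0.80902) = -3.7061

2.6926 - 3.7061i


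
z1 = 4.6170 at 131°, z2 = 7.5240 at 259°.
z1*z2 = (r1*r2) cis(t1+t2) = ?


r = 4.6170 * 7.5240 = 34.7383
theta = 131° + 259° = 390° = 30° (mod 360)

34.7383 cis(30°)


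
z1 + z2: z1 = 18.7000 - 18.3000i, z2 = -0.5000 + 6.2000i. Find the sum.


Real: 18.7 - 0.5 = 18.2
Imag: -18.3 + 6.2 = -12.1

18.2000 - 12.1000i


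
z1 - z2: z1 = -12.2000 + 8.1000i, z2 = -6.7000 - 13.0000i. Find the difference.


Real: -12.2 + 6.7 = -5.5
Imag: 8.1 + 13 = 21.1

-5.5000 + 21.1000i


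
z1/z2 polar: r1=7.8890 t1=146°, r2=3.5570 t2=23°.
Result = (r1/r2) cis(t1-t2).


r = 7.8890 / 3.5570 = 2.2179
theta = 146° - 23° = 123° = 123° (mod 360)

2.2179 cis(123°)


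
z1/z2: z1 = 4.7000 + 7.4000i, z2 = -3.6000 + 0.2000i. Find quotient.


Conjugate of z2 = -3.6000 - 0.2000i
Numerator: (4.7000 + 7.4000i)(-3.6000 - 0.2000i) = -15.4400 - 27.5800i
Denominator: (-3.6)^2 + 0.2^2 = 13
Result = (-15.4400 - 27.5800i)/13

-1.1877 - 2.1215i


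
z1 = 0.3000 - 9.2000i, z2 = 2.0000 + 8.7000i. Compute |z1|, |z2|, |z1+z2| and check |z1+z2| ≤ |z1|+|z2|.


|z1| = sqrt(0.3^2 + (-9.2)^2) = sqrt(84.73) = 9.2049
|z2| = sqrt(2^2 + 8.7^2) = sqrt(79.69) = 8.9269
z1+z2 = 2.3000 - 0.5000i
|z1+z2| = sqrt(5.54) = 2.3537
|z1|+|z2| = 9.2049 + 8.9269 = 18.1318

|z1+z2| = 2.3537 ≤ |z1|+|z2| = 18.1318 (verified)


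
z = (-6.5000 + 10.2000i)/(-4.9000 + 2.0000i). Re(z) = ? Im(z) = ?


Multiply by conjugate: (-6.5000 + 10.2000i)(-4.9000 - 2.0000i) / ((-4.9)^2 + 2^2)
Numerator real = -6.5*(-4.9) + 10.2*2 = 52.25
Numerator imag = 10.2*(-4.9) - (-6.5)*2 = -36.98
Denominator = 28.01
Re(z) = 52.25/28.01 = 1.8654
Im(z) = -36.98/28.01 = -1.3202

Re(z) = 1.8654, Im(z) = -1.3202


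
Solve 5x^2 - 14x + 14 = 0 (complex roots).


disc = (-14)^2 - 4*5*14 = 196 - 280 = -84
sqrt(|disc|) = sqrt(84) = 9.1652
Real part = 14/(2*5) = 1.4000
Imag part = 9.1652/(2*5) = 0.9165

1.4000 ± 0.9165i


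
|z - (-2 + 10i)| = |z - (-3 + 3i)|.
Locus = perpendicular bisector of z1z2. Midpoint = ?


Equal distances means the locus is the perpendicular bisector of z1 and z2.
Midpoint = ((-2+(-3))/2, (10+3)/2) = (-2.5000, 6.5000)

Perpendicular bisector through (-2.5000, 6.5000)


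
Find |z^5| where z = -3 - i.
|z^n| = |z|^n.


|z| = sqrt(9+1) = sqrt(10) = 3.1623
|z^5| = |z|^5 = (sqrt(10))^5 = 10^2 * sqrt(10) = 100*sqrt(10)

|z^5| = 100*sqrt(10) ≈ 316.2278


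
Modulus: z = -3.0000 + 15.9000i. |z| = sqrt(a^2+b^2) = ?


|z| = sqrt((-3)^2 + 15.9^2) = sqrt(9 + 252.81) = sqrt(261.81) = 16.1805

|z| = 16.1805


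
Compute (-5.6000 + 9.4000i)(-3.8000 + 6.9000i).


Real = -5.6*(-3.8) - 9.4*6.9 = 21.28 - 64.86 = -43.58
Imag = -5.6*6.9 - (3.8)*9.4 = -38.64 - (35.72) = -74.36

-43.5800 - 74.3600i


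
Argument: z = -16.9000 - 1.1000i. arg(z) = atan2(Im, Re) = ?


Re = -16.9, Im = -1.1
arg = atan2(-1.1, -16.9) = -176.2759 degrees

arg(z) = -176.2759 degrees


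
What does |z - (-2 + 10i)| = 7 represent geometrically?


|z - z0| = r is a circle with center z0 and radius r.
Center = (-2, 10), radius = 7

Circle with center (-2, 10) and radius 7


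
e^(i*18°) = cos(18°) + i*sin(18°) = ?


cos(18°) = 0.9511
sin(18°) = 0.3090

e^(i*18°) = 0.9511 + 0.3090i


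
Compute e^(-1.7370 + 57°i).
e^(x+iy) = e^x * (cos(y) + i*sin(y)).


e^-1.7370 = 0.1760
cos(57°) = 0.54464
sin(57°) = 0.8387
Real = 0.1760*0.54464 = 0.0959
Imag = 0.1760*0.8387 = 0.1476

0.0959 + 0.1476i


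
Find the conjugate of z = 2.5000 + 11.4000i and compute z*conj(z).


z_bar = 2.5000 - 11.4000i
z*z_bar = 2.5^2 + 11.4^2 = 6.25 + 129.96 = 136.21

z_bar = 2.5000 - 11.4000i, z*z_bar = 136.21


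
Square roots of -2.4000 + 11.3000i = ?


|z| = sqrt(5.76+127.69) = 11.5521
sqrt((|z|+a)/2) = sqrt((11.5521+(-2.4))/2) = sqrt(4.5760) = 2.1392
sqrt((|z|-a)/2) = sqrt((11.5521-(-2.4))/2) = sqrt(6.9760) = 2.6412

±(2.1392 + 2.6412i) i.e. 2.1392 + 2.6412i and -2.1392 - 2.6412i


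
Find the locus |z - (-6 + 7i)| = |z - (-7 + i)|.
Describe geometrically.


Equal distances means the locus is the perpendicular bisector of z1 and z2.
Midpoint = ((-6+(-7))/2, (7+1)/2) = (-6.5000, 4.0000)

Perpendicular bisector through (-6.5000, 4.0000)


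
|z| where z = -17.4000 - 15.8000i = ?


|z| = sqrt((-17.4)^2 + (-15.8)^2) = sqrt(302.76 + 249.64) = sqrt(552.4) = 23.5032

|z| = 23.5032


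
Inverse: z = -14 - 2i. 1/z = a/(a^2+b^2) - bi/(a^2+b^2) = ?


|z|^2 = 196+4 = 200
1/z = (-14 + 2i)/200

1/z = -0.0700 + 0.0100i


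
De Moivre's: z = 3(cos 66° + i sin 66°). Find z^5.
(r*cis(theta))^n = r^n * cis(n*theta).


r^5 = 3^5 = 243
n*theta = 5*66° = 330° = 330° (mod 360)
a = 243*cos(330°) = 210.4442
b = 243*sin(330°) = -121.5000

243 cis(330°) = 210.4442 - 121.5000i


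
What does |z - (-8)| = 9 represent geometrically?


|z - z0| = r is a circle with center z0 and radius r.
Center = (-8, 0), radius = 9

Circle with center (-8, 0) and radius 9


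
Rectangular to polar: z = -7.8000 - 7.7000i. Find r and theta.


r = sqrt(60.84+59.29) = sqrt(120.13) = 10.9604
theta = atan2(-7.7, -7.8) = -135.3696 degrees

r = 10.9604, theta = -135.3696 degrees


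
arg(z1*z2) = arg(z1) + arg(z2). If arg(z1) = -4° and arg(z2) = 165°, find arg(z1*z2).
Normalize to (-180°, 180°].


arg(z1*z2) = -4° + 165° = 161°
Normalized to (-180°, 180°]: 161°

161°


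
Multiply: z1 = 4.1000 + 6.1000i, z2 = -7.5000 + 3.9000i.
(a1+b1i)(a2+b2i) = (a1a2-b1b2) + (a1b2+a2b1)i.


Real = 4.1*(-7.5) - 6.1*3.9 = -30.75 - 23.79 = -54.54
Imag = 4.1*3.9 - (7.5)*6.1 = 15.99 - (45.75) = -29.76

-54.5400 - 29.7600i


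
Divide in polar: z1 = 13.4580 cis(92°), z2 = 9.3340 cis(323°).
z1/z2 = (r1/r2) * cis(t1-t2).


r = 13.4580 / 9.3340 = 1.4418
theta = 92° - 323° = -231° = 129° (mod 360)

1.4418 cis(129°)


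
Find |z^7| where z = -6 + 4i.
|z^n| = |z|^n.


|z| = sqrt(36+16) = sqrt(52) = 7.2111
|z^7| = |z|^7 = (sqrt(52))^7 = 52^3 * sqrt(52) = 140608*sqrt(52)

|z^7| = 140608*sqrt(52) ≈ 1013938.7075


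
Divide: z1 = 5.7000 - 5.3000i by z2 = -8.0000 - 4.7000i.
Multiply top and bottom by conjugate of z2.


Conjugate of z2 = -8.0000 + 4.7000i
Numerator: (5.7000 - 5.3000i)(-8.0000 + 4.7000i) = -20.6900 + 69.1900i
Denominator: (-8)^2 + (-4.7)^2 = 86.09
Result = (-20.6900 + 69.1900i)/86.09

-0.2403 + 0.8037i


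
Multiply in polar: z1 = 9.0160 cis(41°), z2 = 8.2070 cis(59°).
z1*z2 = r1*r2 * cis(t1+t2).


r = 9.0160 * 8.2070 = 73.9943
theta = 41° + 59° = 100° = 100° (mod 360)

73.9943 cis(100°)


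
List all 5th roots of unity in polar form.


The 5th roots of unity are cis(360k/5°) for k=0..4
Angle step = 360/5 = 72°
Primitive root: cis(72°)
Primitive root = 0.3090 + 0.9511i

5 roots at angles: 0°, 72°, 144°, 216°, 288°


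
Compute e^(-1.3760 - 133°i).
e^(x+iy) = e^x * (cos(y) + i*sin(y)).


e^-1.3760 = 0.2526
cos(-133°) = -0.682
sin(-133°) = -0.73135
Real = 0.2526*(-0.682) = -0.1723
Imag = 0.2526*(-0.73135) = -0.1847

-0.1723 - 0.1847i


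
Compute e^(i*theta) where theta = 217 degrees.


cos(217°) = -0.7986
sin(217°) = -0.6018

e^(i*217°) = -0.7986 - 0.6018i


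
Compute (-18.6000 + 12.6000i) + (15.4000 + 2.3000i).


Real: -18.6 + 15.4 = -3.2
Imag: 12.6 + 2.3 = 14.9

-3.2000 + 14.9000i


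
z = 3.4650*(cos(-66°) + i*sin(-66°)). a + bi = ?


a = 3.4650*cos(-66°) = 3.4650*0.406737 = 1.4093
b = 3.4650*sin(-66°) = 3.4650*(-0.913545) = -3.1654

1.4093 - 3.1654i


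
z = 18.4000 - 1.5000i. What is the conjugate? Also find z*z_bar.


z_bar = 18.4000 + 1.5000i
z*z_bar = 18.4^2 + (-1.5)^2 = 338.56 + 2.25 = 340.81

z_bar = 18.4000 + 1.5000i, z*z_bar = 340.81


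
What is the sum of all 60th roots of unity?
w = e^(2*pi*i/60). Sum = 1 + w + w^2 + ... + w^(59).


The sum of all 60th roots of unity is 0.
Geometric series: (1 - w^60)/(1 - w) = (1-1)/(1-w) = 0 since w^60 = 1, w ≠ 1.
Alternatively: coefficient of z^59 in z^60 - 1 is 0.

0


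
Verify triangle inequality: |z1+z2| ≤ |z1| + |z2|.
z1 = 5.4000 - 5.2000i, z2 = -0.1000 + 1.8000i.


|z1| = sqrt(5.4^2 + (-5.2)^2) = sqrt(56.2) = 7.4967
|z2| = sqrt((-0.1)^2 + 1.8^2) = sqrt(3.25) = 1.8028
z1+z2 = 5.3000 - 3.4000i
|z1+z2| = sqrt(39.65) = 6.2968
|z1|+|z2| = 7.4967 + 1.8028 = 9.2995

|z1+z2| = 6.2968 ≤ |z1|+|z2| = 9.2995 (verified)


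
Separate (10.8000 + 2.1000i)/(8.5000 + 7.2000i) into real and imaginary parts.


Multiply by conjugate: (10.8000 + 2.1000i)(8.5000 - 7.2000i) / (8.5^2 + 7.2^2)
Numerator real = 10.8*8.5 + 2.1*7.2 = 106.92
Numerator imag = 2.1*8.5 - 10.8*7.2 = -59.91
Denominator = 124.09
Re(z) = 106.92/124.09 = 0.8616
Im(z) = -59.91/124.09 = -0.4828

Re(z) = 0.8616, Im(z) = -0.4828


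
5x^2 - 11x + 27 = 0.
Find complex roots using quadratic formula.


disc = (-11)^2 - 4*5*27 = 121 - 540 = -419
sqrt(|disc|) = sqrt(419) = 20.4695
Real part = 11/(2*5) = 1.1000
Imag part = 20.4695/(2*5) = 2.0469

1.1000 ± 2.0469i


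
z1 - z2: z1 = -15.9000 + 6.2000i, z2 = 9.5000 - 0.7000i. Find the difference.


Real: -15.9 - 9.5 = -25.4
Imag: 6.2 + 0.7 = 6.9

-25.4000 + 6.9000i


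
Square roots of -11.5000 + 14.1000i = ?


|z| = sqrt(132.25+198.81) = 18.1951
sqrt((|z|+a)/2) = sqrt((18.1951+(-11.5))/2) = sqrt(3.3475) = 1.8296
sqrt((|z|-a)/2) = sqrt((18.1951-(-11.5))/2) = sqrt(14.8475) = 3.8532

±(1.8296 + 3.8532i) i.e. 1.8296 + 3.8532i and -1.8296 - 3.8532i


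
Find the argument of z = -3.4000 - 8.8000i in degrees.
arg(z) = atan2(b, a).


Re = -3.4, Im = -8.8
arg = atan2(-8.8, -3.4) = -111.1247 degrees

arg(z) = -111.1247 degrees


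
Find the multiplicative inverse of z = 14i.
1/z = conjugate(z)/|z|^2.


|z|^2 = 0+196 = 196
1/z = (0 - 14i)/196

1/z = 0 - 0.0714i


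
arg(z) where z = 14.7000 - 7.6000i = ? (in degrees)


Re = 14.7, Im = -7.6
arg = atan2(-7.6, 14.7) = -27.3393 degrees

arg(z) = -27.3393 degrees


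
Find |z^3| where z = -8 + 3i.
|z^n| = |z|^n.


|z| = sqrt(64+9) = sqrt(73) = 8.5440
|z^3| = |z|^3 = (sqrt(73))^3 = 73*sqrt(73)

|z^3| = 73*sqrt(73) ≈ 623.7123


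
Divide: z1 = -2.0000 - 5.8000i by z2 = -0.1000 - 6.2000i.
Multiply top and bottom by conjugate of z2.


Conjugate of z2 = -0.1000 + 6.2000i
Numerator: (-2.0000 - 5.8000i)(-0.1000 + 6.2000i) = 36.1600 - 11.8200i
Denominator: (-0.1)^2 + (-6.2)^2 = 38.45
Result = (36.1600 - 11.8200i)/38.45

0.9404 - 0.3074i


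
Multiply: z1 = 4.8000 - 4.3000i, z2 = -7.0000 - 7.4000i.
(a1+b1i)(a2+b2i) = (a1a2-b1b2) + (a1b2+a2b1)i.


Real = 4.8*(-7) - (-4.3)*(-7.4) = -33.6 - 31.82 = -65.42
Imag = 4.8*(-7.4) - (7)*(-4.3) = -35.52 + 30.1 = -5.42

-65.4200 - 5.4200i


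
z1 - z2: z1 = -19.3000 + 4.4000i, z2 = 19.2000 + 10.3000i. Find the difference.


Real: -19.3 - 19.2 = -38.5
Imag: 4.4 - 10.3 = -5.9

-38.5000 - 5.9000i


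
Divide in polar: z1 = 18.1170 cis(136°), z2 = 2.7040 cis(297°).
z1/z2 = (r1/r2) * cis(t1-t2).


r = 18.1170 / 2.7040 = 6.7001
theta = 136° - 297° = -161° = 199° (mod 360)

6.7001 cis(199°)


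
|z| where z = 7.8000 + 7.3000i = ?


|z| = sqrt(7.8^2 + 7.3^2) = sqrt(60.84 + 53.29) = sqrt(114.13) = 10.6832

|z| = 10.6832


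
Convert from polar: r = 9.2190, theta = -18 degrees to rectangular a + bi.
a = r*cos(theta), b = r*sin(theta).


a = 9.2190*cos(-18°) = 9.2190*0.95106 = 8.7678
b = 9.2190*sin(-18°) = 9.2190*(-0.309017) = -2.8488

8.7678 - 2.8488i


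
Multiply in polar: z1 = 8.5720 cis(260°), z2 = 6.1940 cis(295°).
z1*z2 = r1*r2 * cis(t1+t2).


r = 8.5720 * 6.1940 = 53.0950
theta = 260° + 295° = 555° = 195° (mod 360)

53.0950 cis(195°)


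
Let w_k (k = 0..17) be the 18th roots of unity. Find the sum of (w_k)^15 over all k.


The roots are w_k = w^k with w = e^(2*pi*i/18), and (w^k)^15 = (w^15)^k.
So S = 1 + u + u^2 + ... + u^(17) with u = w^15.
15 = 0*18 + 15, so 15 is not a multiple of 18: u = w^15 ≠ 1 (w is a primitive 18th root), while u^18 = (w^18)^15 = 1.
Geometric series: S = (1 - u^18)/(1 - u) = (1 - 1)/(1 - u) = 0

S = 0


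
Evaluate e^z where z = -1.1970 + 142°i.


e^-1.1970 = 0.3021
cos(142°) = -0.788
sin(142°) = 0.6157
Real = 0.3021*(-0.788) = -0.2381
Imag = 0.3021*0.6157 = 0.1860

-0.2381 + 0.1860i


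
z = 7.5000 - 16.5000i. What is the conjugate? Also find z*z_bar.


z_bar = 7.5000 + 16.5000i
z*z_bar = 7.5^2 + (-16.5)^2 = 56.25 + 272.25 = 328.5

z_bar = 7.5000 + 16.5000i, z*z_bar = 328.5


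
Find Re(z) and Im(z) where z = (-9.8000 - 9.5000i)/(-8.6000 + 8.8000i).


Multiply by conjugate: (-9.8000 - 9.5000i)(-8.6000 - 8.8000i) / ((-8.6)^2 + 8.8^2)
Numerator real = -9.8*(-8.6) - (9.5)*8.8 = 0.68
Numerator imag = -9.5*(-8.6) - (-9.8)*8.8 = 167.94
Denominator = 151.4
Re(z) = 0.68/151.4 = 0.0045
Im(z) = 167.94/151.4 = 1.1092

Re(z) = 0.0045, Im(z) = 1.1092


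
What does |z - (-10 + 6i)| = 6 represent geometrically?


|z - z0| = r is a circle with center z0 and radius r.
Center = (-10, 6), radius = 6

Circle with center (-10, 6) and radius 6


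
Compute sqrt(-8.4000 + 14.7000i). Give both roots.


|z| = sqrt(70.56+216.09) = 16.9307
sqrt((|z|+a)/2) = sqrt((16.9307+(-8.4))/2) = sqrt(4.2654) = 2.0653
sqrt((|z|-a)/2) = sqrt((16.9307-(-8.4))/2) = sqrt(12.6654) = 3.5588

±(2.0653 + 3.5588i) i.e. 2.0653 + 3.5588i and -2.0653 - 3.5588i


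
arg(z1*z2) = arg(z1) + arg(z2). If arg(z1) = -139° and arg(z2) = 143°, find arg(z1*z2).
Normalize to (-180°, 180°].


arg(z1*z2) = -139° + 143° = 4°
Normalized to (-180°, 180°]: 4°

4°


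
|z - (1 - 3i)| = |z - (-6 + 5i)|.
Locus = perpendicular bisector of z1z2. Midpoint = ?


Equal distances means the locus is the perpendicular bisector of z1 and z2.
Midpoint = ((1+(-6))/2, (-3+5)/2) = (-2.5000, 1.0000)

Perpendicular bisector through (-2.5000, 1.0000)


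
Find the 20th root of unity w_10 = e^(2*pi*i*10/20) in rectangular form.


Angle = 360*10/20 = 180°
a = cos(180°) = -1.0000
b = sin(180°) = 0

-1.0000 + 0i


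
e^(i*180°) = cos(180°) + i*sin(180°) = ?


cos(180°) = -1.0000
sin(180°) = 0

e^(i*180°) = -1.0000 + 0i


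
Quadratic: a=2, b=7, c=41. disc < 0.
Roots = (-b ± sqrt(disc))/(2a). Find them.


disc = 7^2 - 4*2*41 = 49 - 328 = -279
sqrt(|disc|) = sqrt(279) = 16.7033
Real part = -7/(2*2) = -1.7500
Imag part = 16.7033/(2*2) = 4.1758

-1.7500 ± 4.1758i


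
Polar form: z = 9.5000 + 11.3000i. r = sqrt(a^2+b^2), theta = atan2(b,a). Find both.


r = sqrt(90.25+127.69) = sqrt(217.94) = 14.7628
theta = atan2(11.3, 9.5) = 49.9460 degrees

r = 14.7628, theta = 49.9460 degrees


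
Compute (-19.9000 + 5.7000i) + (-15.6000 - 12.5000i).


Real: -19.9 - 15.6 = -35.5
Imag: 5.7 - 12.5 = -6.8

-35.5000 - 6.8000i


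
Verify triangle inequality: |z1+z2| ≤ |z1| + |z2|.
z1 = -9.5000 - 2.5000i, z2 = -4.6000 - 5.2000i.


|z1| = sqrt((-9.5)^2 + (-2.5)^2) = sqrt(96.5) = 9.8234
|z2| = sqrt((-4.6)^2 + (-5.2)^2) = sqrt(48.2) = 6.9426
z1+z2 = -14.1000 - 7.7000i
|z1+z2| = sqrt(258.1) = 16.0655
|z1|+|z2| = 9.8234 + 6.9426 = 16.7660

|z1+z2| = 16.0655 ≤ |z1|+|z2| = 16.7660 (verified)


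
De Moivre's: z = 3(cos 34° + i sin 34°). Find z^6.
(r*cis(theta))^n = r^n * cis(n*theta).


r^6 = 3^6 = 729
n*theta = 6*34° = 204° = 204° (mod 360)
a = 729*cos(204°) = -665.9746
b = 729*sin(204°) = -296.5110

729 cis(204°) = -665.9746 - 296.5110i


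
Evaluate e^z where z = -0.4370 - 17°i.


e^-0.4370 = 0.64597
cos(-17°) = 0.9563
sin(-17°) = -0.2924
Real = 0.64597*0.9563 = 0.6177
Imag = 0.64597*(-0.2924) = -0.1889

0.6177 - 0.1889i


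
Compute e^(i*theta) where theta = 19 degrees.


cos(19°) = 0.9455
sin(19°) = 0.3256

e^(i*19°) = 0.9455 + 0.3256i


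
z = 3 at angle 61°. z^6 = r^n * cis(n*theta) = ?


r^6 = 3^6 = 729
n*theta = 6*61° = 366° = 6° (mod 360)
a = 729*cos(6°) = 725.0065
b = 729*sin(6°) = 76.2012

729 cis(6°) = 725.0065 + 76.2012i


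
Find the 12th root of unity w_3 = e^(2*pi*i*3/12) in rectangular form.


Angle = 360*3/12 = 90°
a = cos(90°) = 0
b = sin(90°) = 1.0000

0 + 1.0000i


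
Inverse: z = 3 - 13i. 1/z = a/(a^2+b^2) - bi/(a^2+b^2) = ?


|z|^2 = 9+169 = 178
1/z = (3 + 13i)/178

1/z = 0.0169 + 0.0730i


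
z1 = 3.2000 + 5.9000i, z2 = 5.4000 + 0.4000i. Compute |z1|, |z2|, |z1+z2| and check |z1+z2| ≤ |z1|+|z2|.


|z1| = sqrt(3.2^2 + 5.9^2) = sqrt(45.05) = 6.7119
|z2| = sqrt(5.4^2 + 0.4^2) = sqrt(29.32) = 5.4148
z1+z2 = 8.6000 + 6.3000i
|z1+z2| = sqrt(113.65) = 10.6607
|z1|+|z2| = 6.7119 + 5.4148 = 12.1267

|z1+z2| = 10.6607 ≤ |z1|+|z2| = 12.1267 (verified)


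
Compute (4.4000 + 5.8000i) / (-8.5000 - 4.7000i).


Conjugate of z2 = -8.5000 + 4.7000i
Numerator: (4.4000 + 5.8000i)(-8.5000 + 4.7000i) = -64.6600 - 28.6200i
Denominator: (-8.5)^2 + (-4.7)^2 = 94.34
Result = (-64.6600 - 28.6200i)/94.34

-0.6854 - 0.3034i


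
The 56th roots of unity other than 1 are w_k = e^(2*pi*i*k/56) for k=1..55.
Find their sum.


With w = e^(2*pi*i/56), all 56 of the 56th roots of unity w^0 = 1, w, ..., w^(55) sum to 0: 1 + w + ... + w^(55) = (1 - w^56)/(1 - w) = 0 since w^56 = 1, w ≠ 1.
Removing the root 1: w + w^2 + ... + w^(55) = 0 - 1 = -1

Sum = -1


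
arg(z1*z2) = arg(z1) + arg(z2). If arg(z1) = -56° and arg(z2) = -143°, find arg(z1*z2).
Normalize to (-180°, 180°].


arg(z1*z2) = -56° - 143° = -199°
Normalized to (-180°, 180°]: 161°

161°


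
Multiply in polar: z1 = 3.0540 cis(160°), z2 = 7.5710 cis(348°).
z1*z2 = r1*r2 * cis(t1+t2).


r = 3.0540 * 7.5710 = 23.1218
theta = 160° + 348° = 508° = 148° (mod 360)

23.1218 cis(148°)


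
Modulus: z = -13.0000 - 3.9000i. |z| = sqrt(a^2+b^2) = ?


|z| = sqrt((-13)^2 + (-3.9)^2) = sqrt(169 + 15.21) = sqrt(184.21) = 13.5724

|z| = 13.5724


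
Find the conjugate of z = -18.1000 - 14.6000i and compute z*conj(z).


z_bar = -18.1000 + 14.6000i
z*z_bar = (-18.1)^2 + (-14.6)^2 = 327.61 + 213.16 = 540.77

z_bar = -18.1000 + 14.6000i, z*z_bar = 540.77


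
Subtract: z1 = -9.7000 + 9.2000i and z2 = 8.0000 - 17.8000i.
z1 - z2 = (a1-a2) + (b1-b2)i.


Real: -9.7 - 8 = -17.7
Imag: 9.2 + 17.8 = 27

-17.7000 + 27.0000i


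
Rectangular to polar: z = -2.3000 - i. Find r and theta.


r = sqrt(5.29+1) = sqrt(6.29) = 2.5080
theta = atan2(-1, -2.3) = -156.5014 degrees

r = 2.5080, theta = -156.5014 degrees


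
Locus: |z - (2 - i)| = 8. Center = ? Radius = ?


|z - z0| = r is a circle with center z0 and radius r.
Center = (2, -1), radius = 8

Circle with center (2, -1) and radius 8


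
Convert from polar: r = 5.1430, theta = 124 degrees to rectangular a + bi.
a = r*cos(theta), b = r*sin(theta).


a = 5.1430*cos(124°) = 5.1430*(-0.55919) = -2.8759
b = 5.1430*sin(124°) = 5.1430*0.829038 = 4.2637

-2.8759 + 4.2637i


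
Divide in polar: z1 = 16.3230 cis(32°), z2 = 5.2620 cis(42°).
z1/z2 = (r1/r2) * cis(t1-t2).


r = 16.3230 / 5.2620 = 3.1021
theta = 32° - 42° = -10° = 350° (mod 360)

3.1021 cis(350°)


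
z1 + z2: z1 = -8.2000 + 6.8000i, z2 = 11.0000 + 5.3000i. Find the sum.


Real: -8.2 + 11 = 2.8
Imag: 6.8 + 5.3 = 12.1

2.8000 + 12.1000i
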